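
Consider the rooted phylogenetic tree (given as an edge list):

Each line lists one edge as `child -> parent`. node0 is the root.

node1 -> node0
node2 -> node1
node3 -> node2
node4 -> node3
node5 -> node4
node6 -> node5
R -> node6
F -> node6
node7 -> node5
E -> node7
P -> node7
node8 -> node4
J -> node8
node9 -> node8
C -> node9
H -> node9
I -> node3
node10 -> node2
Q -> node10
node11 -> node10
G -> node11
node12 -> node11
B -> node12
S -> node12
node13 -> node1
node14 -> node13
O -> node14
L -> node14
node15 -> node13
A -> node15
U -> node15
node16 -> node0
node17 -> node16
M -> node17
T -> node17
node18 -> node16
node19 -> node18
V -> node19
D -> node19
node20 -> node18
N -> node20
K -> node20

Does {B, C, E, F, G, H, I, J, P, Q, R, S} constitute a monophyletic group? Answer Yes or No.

Yes

The most recent common ancestor of these taxa subtends (((((R,F),(E,P)),(J,(C,H))),I),(Q,(G,(B,S)))).
That clade has exactly 12 tips — every listed taxon and nothing else — so the group is monophyletic.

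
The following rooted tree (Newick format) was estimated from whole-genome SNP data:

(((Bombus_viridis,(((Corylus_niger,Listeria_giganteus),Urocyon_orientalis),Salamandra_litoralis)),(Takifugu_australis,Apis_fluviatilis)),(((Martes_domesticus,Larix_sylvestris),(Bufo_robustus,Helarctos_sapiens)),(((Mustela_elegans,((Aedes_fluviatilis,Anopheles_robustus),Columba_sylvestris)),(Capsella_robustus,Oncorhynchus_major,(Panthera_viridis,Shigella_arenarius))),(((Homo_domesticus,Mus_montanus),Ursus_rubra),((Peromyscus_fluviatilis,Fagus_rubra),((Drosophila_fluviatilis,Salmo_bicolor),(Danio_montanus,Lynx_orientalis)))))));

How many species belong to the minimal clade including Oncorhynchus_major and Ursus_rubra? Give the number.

The MRCA of Oncorhynchus_major and Ursus_rubra is the node subtending (((Mustela_elegans,((Aedes_fluviatilis,Anopheles_robustus),Columba_sylvestris)),(Capsella_robustus,Oncorhynchus_major,(Panthera_viridis,Shigella_arenarius))),(((Homo_domesticus,Mus_montanus),Ursus_rubra),((Peromyscus_fluviatilis,Fagus_rubra),((Drosophila_fluviatilis,Salmo_bicolor),(Danio_montanus,Lynx_orientalis))))).
That clade contains 17 terminal taxa: Aedes_fluviatilis, Anopheles_robustus, Capsella_robustus, Columba_sylvestris, Danio_montanus, Drosophila_fluviatilis, Fagus_rubra, Homo_domesticus, Lynx_orientalis, Mus_montanus, Mustela_elegans, Oncorhynchus_major, Panthera_viridis, Peromyscus_fluviatilis, Salmo_bicolor, Shigella_arenarius, Ursus_rubra.

17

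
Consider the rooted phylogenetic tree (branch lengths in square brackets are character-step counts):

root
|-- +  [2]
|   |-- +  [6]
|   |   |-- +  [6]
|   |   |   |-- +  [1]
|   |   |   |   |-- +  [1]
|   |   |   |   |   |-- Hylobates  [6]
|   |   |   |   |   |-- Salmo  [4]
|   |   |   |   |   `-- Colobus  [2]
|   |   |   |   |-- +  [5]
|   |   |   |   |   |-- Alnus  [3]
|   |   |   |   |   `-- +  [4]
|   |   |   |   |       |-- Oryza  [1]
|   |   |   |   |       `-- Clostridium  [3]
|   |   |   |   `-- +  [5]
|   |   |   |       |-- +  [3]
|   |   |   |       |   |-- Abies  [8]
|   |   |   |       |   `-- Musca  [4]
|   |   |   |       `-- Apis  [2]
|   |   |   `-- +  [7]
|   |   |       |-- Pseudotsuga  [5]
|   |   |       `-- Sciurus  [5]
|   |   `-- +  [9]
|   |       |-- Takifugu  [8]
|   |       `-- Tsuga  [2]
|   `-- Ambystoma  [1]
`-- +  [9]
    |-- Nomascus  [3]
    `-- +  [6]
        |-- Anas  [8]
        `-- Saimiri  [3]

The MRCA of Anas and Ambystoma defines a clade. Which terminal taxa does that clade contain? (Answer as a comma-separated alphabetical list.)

Tracing Anas: it sits inside (Anas,Saimiri).
Tracing Ambystoma: it sits inside (((((Hylobates,Salmo,Colobus),(Alnus,(Oryza,Clostridium)),((Abies,Musca),Apis)),(Pseudotsuga,Sciurus)),(Takifugu,Tsuga)),Ambystoma).
The smallest clade enclosing both is the whole tree (their MRCA is the root), so the answer is all 17 tips in alphabetical order.

Abies, Alnus, Ambystoma, Anas, Apis, Clostridium, Colobus, Hylobates, Musca, Nomascus, Oryza, Pseudotsuga, Saimiri, Salmo, Sciurus, Takifugu, Tsuga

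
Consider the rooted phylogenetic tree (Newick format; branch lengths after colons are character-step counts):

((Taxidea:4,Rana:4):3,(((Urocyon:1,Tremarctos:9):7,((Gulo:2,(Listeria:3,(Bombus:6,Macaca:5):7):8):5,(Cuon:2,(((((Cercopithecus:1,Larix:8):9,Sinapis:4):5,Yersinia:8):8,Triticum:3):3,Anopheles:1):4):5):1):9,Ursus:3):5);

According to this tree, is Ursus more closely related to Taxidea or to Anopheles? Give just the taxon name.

Anopheles

The MRCA of Ursus and Anopheles subtends (((Urocyon,Tremarctos),((Gulo,(Listeria,(Bombus,Macaca))),(Cuon,(((((Cercopithecus,Larix),Sinapis),Yersinia),Triticum),Anopheles)))),Ursus) (14 taxa).
The MRCA of Ursus and Taxidea is the root, subtending the entire tree (16 taxa).
The first is nested inside the second, so Ursus shares a more recent common ancestor with Anopheles.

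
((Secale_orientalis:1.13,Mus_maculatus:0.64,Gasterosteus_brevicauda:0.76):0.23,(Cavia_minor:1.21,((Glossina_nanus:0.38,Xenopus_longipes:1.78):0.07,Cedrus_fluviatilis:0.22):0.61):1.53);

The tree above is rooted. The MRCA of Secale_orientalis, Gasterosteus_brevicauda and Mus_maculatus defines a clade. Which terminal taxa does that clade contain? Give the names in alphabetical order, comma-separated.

Gasterosteus_brevicauda, Mus_maculatus, Secale_orientalis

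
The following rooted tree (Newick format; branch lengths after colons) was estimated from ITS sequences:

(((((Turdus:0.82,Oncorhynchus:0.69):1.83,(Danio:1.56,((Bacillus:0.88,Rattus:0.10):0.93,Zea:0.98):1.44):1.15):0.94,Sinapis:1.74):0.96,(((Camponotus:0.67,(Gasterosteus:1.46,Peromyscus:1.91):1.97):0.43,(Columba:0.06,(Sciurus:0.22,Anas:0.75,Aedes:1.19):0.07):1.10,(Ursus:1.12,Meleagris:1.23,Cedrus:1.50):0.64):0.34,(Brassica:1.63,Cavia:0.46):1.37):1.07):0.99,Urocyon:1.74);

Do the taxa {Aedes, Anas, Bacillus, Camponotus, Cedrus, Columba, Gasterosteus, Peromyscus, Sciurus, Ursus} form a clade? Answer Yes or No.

No

The MRCA of the listed taxa subtends ((((Turdus,Oncorhynchus),(Danio,((Bacillus,Rattus),Zea))),Sinapis),(((Camponotus,(Gasterosteus,Peromyscus)),(Columba,(Sciurus,Anas,Aedes)),(Ursus,Meleagris,Cedrus)),(Brassica,Cavia))).
That clade also contains Brassica, Cavia, Danio, Meleagris, Oncorhynchus, Rattus, Sinapis, Turdus, Zea, which are not in the proposed group, so the group is not monophyletic.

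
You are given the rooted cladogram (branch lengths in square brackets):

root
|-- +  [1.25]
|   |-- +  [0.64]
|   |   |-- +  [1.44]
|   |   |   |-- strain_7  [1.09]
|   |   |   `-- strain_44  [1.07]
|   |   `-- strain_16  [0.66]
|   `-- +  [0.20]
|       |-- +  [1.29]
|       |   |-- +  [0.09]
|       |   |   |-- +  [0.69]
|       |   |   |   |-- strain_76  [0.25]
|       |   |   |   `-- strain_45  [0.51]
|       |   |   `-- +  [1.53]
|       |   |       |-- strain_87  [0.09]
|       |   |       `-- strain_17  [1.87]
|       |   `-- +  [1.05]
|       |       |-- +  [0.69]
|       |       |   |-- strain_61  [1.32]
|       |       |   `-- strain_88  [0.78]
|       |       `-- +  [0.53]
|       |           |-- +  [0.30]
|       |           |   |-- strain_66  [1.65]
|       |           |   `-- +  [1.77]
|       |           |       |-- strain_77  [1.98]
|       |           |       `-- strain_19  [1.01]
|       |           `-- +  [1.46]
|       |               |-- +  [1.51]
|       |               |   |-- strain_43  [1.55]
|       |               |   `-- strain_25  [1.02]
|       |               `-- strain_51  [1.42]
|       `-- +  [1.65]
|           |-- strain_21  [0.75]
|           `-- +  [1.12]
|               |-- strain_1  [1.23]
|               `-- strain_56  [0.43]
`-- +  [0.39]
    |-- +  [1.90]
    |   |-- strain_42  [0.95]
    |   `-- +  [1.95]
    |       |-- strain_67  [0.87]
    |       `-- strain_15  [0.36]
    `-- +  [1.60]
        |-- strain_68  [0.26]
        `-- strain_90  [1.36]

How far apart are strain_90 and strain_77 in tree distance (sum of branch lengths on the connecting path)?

The path runs strain_90 → … → MRCA → … → strain_77; the MRCA is the root of the tree.
Branch lengths along that path: 1.36 + 1.60 + 0.39 + 1.25 + 0.20 + 1.29 + 1.05 + 0.53 + 0.30 + 1.77 + 1.98 = 11.72.

11.72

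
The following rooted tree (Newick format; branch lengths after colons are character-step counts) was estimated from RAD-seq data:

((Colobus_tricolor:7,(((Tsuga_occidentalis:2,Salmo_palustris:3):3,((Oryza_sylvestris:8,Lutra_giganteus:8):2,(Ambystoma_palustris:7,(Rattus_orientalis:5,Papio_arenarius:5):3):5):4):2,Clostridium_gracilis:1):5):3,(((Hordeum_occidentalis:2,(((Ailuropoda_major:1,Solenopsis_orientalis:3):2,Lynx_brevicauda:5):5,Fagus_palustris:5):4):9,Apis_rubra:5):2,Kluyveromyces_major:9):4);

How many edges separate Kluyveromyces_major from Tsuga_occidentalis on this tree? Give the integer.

7

The MRCA of Kluyveromyces_major and Tsuga_occidentalis is the root of the tree.
From Kluyveromyces_major up to that node: 2 branches. From Tsuga_occidentalis up to the same node: 5 branches. Total: 2 + 5 = 7.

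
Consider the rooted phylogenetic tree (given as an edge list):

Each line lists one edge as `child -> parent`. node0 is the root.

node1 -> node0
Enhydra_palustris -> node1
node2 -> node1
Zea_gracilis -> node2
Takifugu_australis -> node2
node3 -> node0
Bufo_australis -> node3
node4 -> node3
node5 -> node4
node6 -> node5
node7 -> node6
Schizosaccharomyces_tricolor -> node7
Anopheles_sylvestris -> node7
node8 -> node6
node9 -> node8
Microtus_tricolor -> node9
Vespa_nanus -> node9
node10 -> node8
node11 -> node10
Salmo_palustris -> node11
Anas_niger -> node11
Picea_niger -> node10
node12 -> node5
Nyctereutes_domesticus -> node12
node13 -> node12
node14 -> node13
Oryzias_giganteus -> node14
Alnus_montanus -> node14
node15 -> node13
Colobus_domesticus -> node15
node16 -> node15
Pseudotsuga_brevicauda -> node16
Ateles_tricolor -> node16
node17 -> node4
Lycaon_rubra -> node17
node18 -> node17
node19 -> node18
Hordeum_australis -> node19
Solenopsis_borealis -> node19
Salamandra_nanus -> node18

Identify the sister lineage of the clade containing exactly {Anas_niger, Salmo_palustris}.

Picea_niger

The clade containing exactly {Anas_niger, Salmo_palustris} attaches to the tree at the node subtending ((Salmo_palustris,Anas_niger),Picea_niger).
The other lineage descending from that same node — the sister group — is the single tip Picea_niger.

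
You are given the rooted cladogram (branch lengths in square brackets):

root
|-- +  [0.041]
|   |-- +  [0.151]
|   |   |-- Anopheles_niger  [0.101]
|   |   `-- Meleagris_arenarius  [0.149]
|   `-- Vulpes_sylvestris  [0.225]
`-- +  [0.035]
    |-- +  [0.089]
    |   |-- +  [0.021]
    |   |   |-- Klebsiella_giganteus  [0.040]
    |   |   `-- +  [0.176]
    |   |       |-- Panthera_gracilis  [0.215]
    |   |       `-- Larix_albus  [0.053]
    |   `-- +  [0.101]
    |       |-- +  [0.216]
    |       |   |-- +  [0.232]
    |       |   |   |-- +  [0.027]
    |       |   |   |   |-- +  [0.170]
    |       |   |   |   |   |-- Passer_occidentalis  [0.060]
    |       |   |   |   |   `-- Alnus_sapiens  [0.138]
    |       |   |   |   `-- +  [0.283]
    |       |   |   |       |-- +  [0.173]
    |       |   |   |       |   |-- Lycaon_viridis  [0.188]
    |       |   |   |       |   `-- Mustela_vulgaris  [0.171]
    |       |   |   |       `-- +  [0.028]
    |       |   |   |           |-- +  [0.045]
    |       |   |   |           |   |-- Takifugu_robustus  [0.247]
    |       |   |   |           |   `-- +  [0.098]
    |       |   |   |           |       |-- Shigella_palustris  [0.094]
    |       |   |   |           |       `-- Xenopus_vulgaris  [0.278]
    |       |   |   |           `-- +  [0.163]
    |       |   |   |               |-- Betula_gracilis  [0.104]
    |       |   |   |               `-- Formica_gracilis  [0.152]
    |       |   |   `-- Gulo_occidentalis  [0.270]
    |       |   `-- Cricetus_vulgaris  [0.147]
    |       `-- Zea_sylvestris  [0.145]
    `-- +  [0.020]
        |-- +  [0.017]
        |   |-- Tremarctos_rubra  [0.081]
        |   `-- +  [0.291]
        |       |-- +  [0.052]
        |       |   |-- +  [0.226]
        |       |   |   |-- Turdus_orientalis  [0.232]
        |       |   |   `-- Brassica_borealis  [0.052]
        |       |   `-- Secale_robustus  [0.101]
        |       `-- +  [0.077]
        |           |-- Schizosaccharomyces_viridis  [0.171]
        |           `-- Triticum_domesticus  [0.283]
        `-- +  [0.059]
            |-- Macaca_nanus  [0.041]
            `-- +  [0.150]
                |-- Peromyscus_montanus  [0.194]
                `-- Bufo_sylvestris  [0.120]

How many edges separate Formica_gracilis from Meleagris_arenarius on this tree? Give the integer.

The MRCA of Formica_gracilis and Meleagris_arenarius is the root of the tree.
From Formica_gracilis up to that node: 10 branches. From Meleagris_arenarius up to the same node: 3 branches. Total: 10 + 3 = 13.

13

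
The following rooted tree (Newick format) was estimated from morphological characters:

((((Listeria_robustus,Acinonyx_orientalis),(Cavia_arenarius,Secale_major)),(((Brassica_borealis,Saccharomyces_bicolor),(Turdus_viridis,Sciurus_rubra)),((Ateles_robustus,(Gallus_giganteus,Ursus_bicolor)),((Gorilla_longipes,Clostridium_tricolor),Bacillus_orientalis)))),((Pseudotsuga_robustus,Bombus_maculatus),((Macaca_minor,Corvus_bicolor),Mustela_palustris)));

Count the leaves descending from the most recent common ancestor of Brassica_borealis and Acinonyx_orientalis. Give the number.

The MRCA of Brassica_borealis and Acinonyx_orientalis is the node subtending (((Listeria_robustus,Acinonyx_orientalis),(Cavia_arenarius,Secale_major)),(((Brassica_borealis,Saccharomyces_bicolor),(Turdus_viridis,Sciurus_rubra)),((Ateles_robustus,(Gallus_giganteus,Ursus_bicolor)),((Gorilla_longipes,Clostridium_tricolor),Bacillus_orientalis)))).
That clade contains 14 terminal taxa: Acinonyx_orientalis, Ateles_robustus, Bacillus_orientalis, Brassica_borealis, Cavia_arenarius, Clostridium_tricolor, Gallus_giganteus, Gorilla_longipes, Listeria_robustus, Saccharomyces_bicolor, Sciurus_rubra, Secale_major, Turdus_viridis, Ursus_bicolor.

14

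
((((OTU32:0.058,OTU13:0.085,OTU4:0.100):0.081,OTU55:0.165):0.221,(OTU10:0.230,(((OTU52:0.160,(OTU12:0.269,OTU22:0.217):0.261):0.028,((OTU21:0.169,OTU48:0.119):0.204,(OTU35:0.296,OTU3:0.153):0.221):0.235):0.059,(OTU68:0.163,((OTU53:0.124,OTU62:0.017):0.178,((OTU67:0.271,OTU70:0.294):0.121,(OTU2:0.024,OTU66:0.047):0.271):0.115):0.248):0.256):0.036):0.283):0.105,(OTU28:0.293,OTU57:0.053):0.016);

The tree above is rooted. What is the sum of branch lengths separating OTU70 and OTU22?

The path runs OTU70 → … → MRCA → … → OTU22; the MRCA is the node subtending (((OTU52,(OTU12,OTU22)),((OTU21,OTU48),(OTU35,OTU3))),(OTU68,((OTU53,OTU62),((OTU67,OTU70),(OTU2,OTU66))))).
Branch lengths along that path: 0.294 + 0.121 + 0.115 + 0.248 + 0.256 + 0.059 + 0.028 + 0.261 + 0.217 = 1.599.

1.599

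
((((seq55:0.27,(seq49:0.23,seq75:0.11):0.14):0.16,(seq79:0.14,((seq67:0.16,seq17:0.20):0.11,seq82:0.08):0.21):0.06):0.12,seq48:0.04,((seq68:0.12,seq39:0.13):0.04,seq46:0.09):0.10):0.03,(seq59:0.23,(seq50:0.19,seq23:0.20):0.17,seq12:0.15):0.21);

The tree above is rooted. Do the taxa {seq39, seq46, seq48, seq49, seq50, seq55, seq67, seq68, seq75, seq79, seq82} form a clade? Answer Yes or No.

The MRCA of the listed taxa is the root, so the smallest clade containing them is the whole tree.
That clade also contains seq12, seq17, seq23, seq59, which are not in the proposed group, so the group is not monophyletic.

No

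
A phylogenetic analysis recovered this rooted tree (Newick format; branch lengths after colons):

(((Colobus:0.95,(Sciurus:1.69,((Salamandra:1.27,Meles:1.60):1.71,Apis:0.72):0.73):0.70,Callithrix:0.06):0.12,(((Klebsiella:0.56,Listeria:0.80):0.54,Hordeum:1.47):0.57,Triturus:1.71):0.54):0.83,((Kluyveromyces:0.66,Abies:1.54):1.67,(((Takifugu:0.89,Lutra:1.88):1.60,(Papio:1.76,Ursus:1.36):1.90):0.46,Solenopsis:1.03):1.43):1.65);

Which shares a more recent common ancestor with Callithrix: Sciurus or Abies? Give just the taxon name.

Sciurus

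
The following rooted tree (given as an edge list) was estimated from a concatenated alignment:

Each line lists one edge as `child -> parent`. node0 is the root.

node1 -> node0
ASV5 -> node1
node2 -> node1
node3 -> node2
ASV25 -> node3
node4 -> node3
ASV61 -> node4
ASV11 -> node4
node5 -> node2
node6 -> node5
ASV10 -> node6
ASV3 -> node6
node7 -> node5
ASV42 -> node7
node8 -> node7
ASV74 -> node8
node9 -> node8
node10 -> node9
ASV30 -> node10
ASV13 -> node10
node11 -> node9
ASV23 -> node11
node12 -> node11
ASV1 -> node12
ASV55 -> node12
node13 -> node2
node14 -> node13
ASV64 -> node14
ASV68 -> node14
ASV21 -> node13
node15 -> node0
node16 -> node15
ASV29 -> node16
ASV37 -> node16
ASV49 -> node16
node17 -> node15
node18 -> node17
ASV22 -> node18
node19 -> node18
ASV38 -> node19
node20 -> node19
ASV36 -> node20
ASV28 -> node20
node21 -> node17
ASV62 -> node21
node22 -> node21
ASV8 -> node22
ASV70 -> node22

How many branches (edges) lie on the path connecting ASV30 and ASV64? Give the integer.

9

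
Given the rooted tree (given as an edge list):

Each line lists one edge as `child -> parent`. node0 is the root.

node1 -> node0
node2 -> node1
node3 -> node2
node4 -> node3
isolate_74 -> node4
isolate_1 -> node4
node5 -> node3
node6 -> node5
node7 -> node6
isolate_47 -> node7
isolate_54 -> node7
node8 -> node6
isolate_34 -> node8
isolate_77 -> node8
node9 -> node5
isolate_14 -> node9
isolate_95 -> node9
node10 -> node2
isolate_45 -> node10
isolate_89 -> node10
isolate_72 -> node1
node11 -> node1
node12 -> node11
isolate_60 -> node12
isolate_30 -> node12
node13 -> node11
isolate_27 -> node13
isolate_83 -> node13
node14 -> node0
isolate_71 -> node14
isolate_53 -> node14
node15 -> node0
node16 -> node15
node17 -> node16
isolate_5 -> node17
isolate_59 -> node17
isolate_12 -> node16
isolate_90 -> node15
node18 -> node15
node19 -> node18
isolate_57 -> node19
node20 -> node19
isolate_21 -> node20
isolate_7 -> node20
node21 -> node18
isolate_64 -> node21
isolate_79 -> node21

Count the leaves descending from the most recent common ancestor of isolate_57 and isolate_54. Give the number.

The MRCA of isolate_57 and isolate_54 is the root, so the clade is the entire tree.
That clade contains 26 terminal taxa: isolate_1, isolate_12, isolate_14, isolate_21, isolate_27, isolate_30, isolate_34, isolate_45, isolate_47, isolate_5, isolate_53, isolate_54, isolate_57, isolate_59, isolate_60, isolate_64, isolate_7, isolate_71, isolate_72, isolate_74, isolate_77, isolate_79, isolate_83, isolate_89, isolate_90, isolate_95.

26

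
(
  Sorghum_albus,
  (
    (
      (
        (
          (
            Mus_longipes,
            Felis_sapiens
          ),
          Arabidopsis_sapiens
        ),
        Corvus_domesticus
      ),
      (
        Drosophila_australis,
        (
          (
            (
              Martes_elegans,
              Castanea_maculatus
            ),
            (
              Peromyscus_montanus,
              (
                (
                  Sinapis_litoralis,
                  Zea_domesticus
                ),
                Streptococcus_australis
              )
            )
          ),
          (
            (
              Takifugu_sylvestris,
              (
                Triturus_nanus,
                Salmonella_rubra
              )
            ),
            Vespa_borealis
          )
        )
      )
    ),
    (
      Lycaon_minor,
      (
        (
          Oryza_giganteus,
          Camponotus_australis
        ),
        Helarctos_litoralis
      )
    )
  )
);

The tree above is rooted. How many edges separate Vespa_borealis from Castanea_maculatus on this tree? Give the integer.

5

The MRCA of Vespa_borealis and Castanea_maculatus is the node subtending (((Martes_elegans,Castanea_maculatus),(Peromyscus_montanus,((Sinapis_litoralis,Zea_domesticus),Streptococcus_australis))),((Takifugu_sylvestris,(Triturus_nanus,Salmonella_rubra)),Vespa_borealis)).
From Vespa_borealis up to that node: 2 branches. From Castanea_maculatus up to the same node: 3 branches. Total: 2 + 3 = 5.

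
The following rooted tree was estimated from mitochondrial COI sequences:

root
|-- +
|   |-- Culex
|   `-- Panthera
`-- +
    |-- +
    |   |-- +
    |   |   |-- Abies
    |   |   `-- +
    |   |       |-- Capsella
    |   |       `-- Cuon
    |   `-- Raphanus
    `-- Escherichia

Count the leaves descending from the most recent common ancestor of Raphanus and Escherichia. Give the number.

5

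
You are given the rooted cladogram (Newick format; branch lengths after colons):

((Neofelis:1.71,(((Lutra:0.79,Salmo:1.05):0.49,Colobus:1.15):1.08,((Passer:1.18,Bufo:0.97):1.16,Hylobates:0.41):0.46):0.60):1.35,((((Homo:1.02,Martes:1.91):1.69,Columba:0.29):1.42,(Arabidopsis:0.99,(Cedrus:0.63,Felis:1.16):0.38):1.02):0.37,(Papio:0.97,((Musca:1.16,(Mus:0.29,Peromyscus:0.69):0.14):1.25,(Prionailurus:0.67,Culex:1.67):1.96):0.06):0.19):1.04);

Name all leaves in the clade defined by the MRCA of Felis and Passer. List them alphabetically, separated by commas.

Tracing Felis: it sits inside (Cedrus,Felis).
Tracing Passer: it sits inside (Passer,Bufo).
The smallest clade enclosing both is the whole tree (their MRCA is the root), so the answer is all 19 tips in alphabetical order.

Arabidopsis, Bufo, Cedrus, Colobus, Columba, Culex, Felis, Homo, Hylobates, Lutra, Martes, Mus, Musca, Neofelis, Papio, Passer, Peromyscus, Prionailurus, Salmo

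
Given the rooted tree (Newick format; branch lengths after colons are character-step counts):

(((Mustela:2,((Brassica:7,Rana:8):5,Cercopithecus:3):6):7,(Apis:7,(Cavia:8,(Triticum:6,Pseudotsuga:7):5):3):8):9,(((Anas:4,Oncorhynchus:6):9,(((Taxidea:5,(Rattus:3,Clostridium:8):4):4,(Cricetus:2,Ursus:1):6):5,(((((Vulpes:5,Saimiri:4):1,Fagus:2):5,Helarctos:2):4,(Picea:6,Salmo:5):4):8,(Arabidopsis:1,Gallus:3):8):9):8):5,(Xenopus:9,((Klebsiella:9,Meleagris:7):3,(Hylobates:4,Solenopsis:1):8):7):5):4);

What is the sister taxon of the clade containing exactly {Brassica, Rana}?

Cercopithecus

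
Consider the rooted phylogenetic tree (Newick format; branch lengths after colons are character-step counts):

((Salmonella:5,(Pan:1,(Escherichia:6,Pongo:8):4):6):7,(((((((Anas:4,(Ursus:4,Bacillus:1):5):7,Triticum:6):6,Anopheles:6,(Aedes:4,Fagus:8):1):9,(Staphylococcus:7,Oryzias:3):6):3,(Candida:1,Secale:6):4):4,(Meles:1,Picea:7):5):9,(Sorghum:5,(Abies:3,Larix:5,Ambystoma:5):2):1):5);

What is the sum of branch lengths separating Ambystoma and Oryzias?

33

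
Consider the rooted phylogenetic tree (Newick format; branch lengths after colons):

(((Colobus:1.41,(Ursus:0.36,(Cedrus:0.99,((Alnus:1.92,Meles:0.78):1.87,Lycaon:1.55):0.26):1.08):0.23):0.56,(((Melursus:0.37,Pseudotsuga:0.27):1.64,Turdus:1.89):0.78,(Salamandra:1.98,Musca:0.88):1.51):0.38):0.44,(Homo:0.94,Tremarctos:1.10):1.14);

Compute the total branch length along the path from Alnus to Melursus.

9.09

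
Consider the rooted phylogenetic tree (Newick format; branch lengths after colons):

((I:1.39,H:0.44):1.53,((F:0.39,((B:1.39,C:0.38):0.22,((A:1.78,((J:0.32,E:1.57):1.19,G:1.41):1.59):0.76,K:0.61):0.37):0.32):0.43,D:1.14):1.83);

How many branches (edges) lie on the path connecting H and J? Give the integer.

The MRCA of H and J is the root of the tree.
From H up to that node: 2 branches. From J up to the same node: 8 branches. Total: 2 + 8 = 10.

10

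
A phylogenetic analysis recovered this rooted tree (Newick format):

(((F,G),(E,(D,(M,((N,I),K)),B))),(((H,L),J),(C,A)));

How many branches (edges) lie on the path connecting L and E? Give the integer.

7

The MRCA of L and E is the root of the tree.
From L up to that node: 4 branches. From E up to the same node: 3 branches. Total: 4 + 3 = 7.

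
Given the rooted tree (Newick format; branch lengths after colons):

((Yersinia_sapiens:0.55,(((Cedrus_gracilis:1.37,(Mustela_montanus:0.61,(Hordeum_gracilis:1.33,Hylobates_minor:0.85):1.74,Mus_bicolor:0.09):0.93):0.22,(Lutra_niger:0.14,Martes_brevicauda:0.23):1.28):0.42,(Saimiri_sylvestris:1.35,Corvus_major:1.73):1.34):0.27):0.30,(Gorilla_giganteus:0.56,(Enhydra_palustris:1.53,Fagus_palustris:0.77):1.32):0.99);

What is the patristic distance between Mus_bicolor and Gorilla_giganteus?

The path runs Mus_bicolor → … → MRCA → … → Gorilla_giganteus; the MRCA is the root of the tree.
Branch lengths along that path: 0.09 + 0.93 + 0.22 + 0.42 + 0.27 + 0.30 + 0.99 + 0.56 = 3.78.

3.78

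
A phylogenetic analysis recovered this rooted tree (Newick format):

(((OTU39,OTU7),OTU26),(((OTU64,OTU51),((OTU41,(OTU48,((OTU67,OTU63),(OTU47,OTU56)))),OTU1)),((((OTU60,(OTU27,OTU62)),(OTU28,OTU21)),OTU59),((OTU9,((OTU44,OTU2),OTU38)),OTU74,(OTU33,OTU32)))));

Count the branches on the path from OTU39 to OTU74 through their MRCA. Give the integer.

7

The MRCA of OTU39 and OTU74 is the root of the tree.
From OTU39 up to that node: 3 branches. From OTU74 up to the same node: 4 branches. Total: 3 + 4 = 7.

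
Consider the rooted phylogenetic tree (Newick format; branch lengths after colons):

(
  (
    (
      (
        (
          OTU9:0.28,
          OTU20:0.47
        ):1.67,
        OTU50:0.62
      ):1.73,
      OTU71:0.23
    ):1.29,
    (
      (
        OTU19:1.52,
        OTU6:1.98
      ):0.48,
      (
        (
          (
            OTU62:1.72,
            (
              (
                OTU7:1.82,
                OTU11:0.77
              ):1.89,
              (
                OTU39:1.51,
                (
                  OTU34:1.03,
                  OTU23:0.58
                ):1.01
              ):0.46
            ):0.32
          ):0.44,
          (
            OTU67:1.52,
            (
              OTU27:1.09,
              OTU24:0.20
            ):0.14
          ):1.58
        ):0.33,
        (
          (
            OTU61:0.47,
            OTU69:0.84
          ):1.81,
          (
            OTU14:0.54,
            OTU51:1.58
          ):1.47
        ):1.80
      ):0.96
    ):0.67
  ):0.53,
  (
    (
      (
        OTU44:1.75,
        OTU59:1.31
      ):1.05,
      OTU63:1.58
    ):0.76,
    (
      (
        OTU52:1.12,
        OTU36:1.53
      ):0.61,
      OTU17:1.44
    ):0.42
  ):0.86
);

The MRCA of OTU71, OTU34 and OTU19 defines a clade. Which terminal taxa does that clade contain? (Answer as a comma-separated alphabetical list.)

Tracing OTU71: it sits inside (((OTU9,OTU20),OTU50),OTU71).
Tracing OTU34: it sits inside (OTU34,OTU23).
Tracing OTU19: it sits inside (OTU19,OTU6).
The smallest clade enclosing all 3 is ((((OTU9,OTU20),OTU50),OTU71),((OTU19,OTU6),(((OTU62,((OTU7,OTU11),(OTU39,(OTU34,OTU23)))),(OTU67,(OTU27,OTU24))),((OTU61,OTU69),(OTU14,OTU51))))); the answer is its 19 terminal taxa in alphabetical order.

OTU11, OTU14, OTU19, OTU20, OTU23, OTU24, OTU27, OTU34, OTU39, OTU50, OTU51, OTU6, OTU61, OTU62, OTU67, OTU69, OTU7, OTU71, OTU9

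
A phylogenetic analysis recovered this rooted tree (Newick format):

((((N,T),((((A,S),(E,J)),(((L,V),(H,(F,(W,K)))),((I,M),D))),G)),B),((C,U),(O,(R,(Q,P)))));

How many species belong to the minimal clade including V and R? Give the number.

The MRCA of V and R is the root, so the clade is the entire tree.
That clade contains 23 terminal taxa: A, B, C, D, E, F, G, H, I, J, K, L, M, N, O, P, Q, R, S, T, U, V, W.

23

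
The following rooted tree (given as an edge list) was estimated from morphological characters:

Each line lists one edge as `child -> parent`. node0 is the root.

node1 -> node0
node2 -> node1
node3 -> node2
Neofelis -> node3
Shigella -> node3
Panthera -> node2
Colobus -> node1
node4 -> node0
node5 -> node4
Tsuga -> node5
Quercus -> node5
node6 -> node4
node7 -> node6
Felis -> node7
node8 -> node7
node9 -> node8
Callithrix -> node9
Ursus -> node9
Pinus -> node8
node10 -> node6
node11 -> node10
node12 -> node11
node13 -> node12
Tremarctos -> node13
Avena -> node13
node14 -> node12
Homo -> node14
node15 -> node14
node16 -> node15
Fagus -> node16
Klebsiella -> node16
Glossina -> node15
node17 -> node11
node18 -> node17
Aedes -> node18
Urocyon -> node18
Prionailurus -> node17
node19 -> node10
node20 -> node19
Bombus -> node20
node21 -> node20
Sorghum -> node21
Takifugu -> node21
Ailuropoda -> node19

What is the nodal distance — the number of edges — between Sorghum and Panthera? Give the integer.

10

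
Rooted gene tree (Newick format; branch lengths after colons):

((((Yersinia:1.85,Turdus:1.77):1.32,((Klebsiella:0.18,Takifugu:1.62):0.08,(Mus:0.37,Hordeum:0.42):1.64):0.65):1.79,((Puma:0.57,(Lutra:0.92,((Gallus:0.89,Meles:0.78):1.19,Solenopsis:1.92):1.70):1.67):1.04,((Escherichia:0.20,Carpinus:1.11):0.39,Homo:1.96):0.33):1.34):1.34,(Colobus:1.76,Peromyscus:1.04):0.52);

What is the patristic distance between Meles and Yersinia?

12.68

The path runs Meles → … → MRCA → … → Yersinia; the MRCA is the node subtending (((Yersinia,Turdus),((Klebsiella,Takifugu),(Mus,Hordeum))),((Puma,(Lutra,((Gallus,Meles),Solenopsis))),((Escherichia,Carpinus),Homo))).
Branch lengths along that path: 0.78 + 1.19 + 1.70 + 1.67 + 1.04 + 1.34 + 1.79 + 1.32 + 1.85 = 12.68.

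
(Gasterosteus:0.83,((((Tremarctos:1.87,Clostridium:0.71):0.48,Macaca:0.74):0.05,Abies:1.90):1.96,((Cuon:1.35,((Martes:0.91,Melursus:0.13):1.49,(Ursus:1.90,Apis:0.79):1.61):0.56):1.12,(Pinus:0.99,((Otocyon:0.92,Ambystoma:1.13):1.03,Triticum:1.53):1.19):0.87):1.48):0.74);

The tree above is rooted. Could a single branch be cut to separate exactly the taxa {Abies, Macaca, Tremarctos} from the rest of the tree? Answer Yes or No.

No

The MRCA of the listed taxa subtends (((Tremarctos,Clostridium),Macaca),Abies).
That clade also contains Clostridium, which is not in the proposed group, so the group is not monophyletic.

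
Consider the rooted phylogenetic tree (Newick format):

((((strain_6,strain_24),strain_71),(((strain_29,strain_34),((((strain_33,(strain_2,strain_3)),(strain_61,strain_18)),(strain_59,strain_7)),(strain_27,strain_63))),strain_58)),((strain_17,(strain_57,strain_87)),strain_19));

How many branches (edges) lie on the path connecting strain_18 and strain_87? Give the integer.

12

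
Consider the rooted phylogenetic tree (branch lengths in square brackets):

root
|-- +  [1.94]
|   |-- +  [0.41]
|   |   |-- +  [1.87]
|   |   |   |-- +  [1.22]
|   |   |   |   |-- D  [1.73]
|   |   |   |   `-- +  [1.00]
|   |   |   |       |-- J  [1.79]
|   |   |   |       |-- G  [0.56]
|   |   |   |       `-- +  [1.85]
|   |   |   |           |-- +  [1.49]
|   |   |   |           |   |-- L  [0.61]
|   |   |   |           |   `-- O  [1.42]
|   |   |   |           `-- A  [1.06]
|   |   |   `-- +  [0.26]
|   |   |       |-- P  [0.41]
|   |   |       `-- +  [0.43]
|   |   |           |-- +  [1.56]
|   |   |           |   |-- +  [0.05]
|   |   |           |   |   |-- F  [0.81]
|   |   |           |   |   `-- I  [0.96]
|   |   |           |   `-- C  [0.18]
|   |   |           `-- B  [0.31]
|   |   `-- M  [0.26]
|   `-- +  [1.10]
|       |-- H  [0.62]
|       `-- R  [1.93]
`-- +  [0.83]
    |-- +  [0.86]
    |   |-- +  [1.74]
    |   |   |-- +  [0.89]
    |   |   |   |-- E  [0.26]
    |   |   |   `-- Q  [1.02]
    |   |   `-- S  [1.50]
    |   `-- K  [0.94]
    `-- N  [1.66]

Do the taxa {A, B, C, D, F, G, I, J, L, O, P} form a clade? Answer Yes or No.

The most recent common ancestor of these taxa subtends ((D,(J,G,((L,O),A))),(P,(((F,I),C),B))).
That clade has exactly 11 tips — every listed taxon and nothing else — so the group is monophyletic.

Yes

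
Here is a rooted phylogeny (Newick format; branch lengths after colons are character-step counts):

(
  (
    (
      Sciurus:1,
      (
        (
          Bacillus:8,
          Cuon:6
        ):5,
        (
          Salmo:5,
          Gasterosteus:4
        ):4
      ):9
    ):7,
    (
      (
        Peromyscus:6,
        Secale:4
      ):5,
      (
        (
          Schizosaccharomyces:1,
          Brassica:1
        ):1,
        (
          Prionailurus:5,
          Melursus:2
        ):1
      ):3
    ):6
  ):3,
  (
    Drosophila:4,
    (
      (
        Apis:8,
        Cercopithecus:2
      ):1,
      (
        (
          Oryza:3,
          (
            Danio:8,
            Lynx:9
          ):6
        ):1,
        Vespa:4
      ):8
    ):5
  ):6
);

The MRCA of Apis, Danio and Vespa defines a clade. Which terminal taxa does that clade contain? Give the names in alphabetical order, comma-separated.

Apis, Cercopithecus, Danio, Lynx, Oryza, Vespa

Tracing Apis: it sits inside (Apis,Cercopithecus).
Tracing Danio: it sits inside (Danio,Lynx).
Tracing Vespa: it sits inside ((Oryza,(Danio,Lynx)),Vespa).
The smallest clade enclosing all 3 is ((Apis,Cercopithecus),((Oryza,(Danio,Lynx)),Vespa)); the answer is its 6 terminal taxa in alphabetical order.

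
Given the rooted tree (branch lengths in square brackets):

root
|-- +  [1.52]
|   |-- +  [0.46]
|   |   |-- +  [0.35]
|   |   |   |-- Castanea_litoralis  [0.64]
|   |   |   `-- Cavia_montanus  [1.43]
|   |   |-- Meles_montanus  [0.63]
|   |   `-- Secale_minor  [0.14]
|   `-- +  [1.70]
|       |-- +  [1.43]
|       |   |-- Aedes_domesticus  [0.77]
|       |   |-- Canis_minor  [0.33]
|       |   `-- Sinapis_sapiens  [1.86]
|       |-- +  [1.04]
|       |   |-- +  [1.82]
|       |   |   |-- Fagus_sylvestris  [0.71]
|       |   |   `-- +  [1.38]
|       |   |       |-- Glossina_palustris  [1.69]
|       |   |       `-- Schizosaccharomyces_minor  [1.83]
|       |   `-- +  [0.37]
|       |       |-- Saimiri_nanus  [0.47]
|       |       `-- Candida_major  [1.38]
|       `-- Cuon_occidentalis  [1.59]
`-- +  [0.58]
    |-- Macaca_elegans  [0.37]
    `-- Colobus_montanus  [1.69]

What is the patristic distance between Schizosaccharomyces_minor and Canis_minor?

The path runs Schizosaccharomyces_minor → … → MRCA → … → Canis_minor; the MRCA is the node subtending ((Aedes_domesticus,Canis_minor,Sinapis_sapiens),((Fagus_sylvestris,(Glossina_palustris,Schizosaccharomyces_minor)),(Saimiri_nanus,Candida_major)),Cuon_occidentalis).
Branch lengths along that path: 1.83 + 1.38 + 1.82 + 1.04 + 1.43 + 0.33 = 7.83.

7.83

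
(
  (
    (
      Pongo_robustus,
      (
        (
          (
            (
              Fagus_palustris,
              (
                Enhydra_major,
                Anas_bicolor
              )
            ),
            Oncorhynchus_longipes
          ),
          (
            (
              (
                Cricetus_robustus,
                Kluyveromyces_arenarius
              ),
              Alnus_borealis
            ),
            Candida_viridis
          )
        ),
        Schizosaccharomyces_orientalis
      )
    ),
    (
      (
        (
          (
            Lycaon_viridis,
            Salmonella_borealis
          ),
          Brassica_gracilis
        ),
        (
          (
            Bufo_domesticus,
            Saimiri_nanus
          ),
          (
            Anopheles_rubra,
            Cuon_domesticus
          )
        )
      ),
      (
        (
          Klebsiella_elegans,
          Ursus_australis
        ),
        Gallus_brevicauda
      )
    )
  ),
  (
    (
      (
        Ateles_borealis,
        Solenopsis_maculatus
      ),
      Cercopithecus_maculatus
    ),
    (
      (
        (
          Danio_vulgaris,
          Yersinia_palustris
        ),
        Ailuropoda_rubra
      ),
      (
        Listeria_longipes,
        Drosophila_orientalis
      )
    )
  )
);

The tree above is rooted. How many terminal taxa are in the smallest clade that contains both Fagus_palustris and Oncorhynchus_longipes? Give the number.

The MRCA of Fagus_palustris and Oncorhynchus_longipes is the node subtending ((Fagus_palustris,(Enhydra_major,Anas_bicolor)),Oncorhynchus_longipes).
That clade contains 4 terminal taxa: Anas_bicolor, Enhydra_major, Fagus_palustris, Oncorhynchus_longipes.

4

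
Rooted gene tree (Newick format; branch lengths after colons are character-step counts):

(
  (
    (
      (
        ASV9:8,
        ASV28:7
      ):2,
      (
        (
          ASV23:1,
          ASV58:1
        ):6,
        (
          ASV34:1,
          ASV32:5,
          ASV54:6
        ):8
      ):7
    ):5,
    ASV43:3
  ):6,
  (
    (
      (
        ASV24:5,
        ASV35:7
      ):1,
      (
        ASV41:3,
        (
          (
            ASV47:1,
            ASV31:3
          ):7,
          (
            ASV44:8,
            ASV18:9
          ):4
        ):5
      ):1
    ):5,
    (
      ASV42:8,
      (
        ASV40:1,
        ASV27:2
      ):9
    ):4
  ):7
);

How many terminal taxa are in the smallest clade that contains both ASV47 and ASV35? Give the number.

The MRCA of ASV47 and ASV35 is the node subtending ((ASV24,ASV35),(ASV41,((ASV47,ASV31),(ASV44,ASV18)))).
That clade contains 7 terminal taxa: ASV18, ASV24, ASV31, ASV35, ASV41, ASV44, ASV47.

7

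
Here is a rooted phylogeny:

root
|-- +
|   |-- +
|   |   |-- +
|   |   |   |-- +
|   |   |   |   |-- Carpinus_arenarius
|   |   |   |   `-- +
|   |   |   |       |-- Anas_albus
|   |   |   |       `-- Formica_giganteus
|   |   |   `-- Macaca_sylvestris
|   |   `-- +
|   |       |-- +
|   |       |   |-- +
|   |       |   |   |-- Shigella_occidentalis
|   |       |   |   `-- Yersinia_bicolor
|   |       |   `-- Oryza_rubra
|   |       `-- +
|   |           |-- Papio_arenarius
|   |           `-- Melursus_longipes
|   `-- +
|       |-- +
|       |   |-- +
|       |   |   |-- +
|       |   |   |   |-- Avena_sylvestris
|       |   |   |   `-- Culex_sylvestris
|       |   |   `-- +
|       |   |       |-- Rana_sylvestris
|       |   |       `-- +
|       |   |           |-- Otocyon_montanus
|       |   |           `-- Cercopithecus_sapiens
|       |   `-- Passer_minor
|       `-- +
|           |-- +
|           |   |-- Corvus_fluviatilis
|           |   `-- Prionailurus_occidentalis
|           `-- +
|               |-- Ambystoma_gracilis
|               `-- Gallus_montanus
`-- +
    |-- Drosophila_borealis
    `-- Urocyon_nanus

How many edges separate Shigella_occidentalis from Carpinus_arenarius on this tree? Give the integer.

The MRCA of Shigella_occidentalis and Carpinus_arenarius is the node subtending (((Carpinus_arenarius,(Anas_albus,Formica_giganteus)),Macaca_sylvestris),(((Shigella_occidentalis,Yersinia_bicolor),Oryza_rubra),(Papio_arenarius,Melursus_longipes))).
From Shigella_occidentalis up to that node: 4 branches. From Carpinus_arenarius up to the same node: 3 branches. Total: 4 + 3 = 7.

7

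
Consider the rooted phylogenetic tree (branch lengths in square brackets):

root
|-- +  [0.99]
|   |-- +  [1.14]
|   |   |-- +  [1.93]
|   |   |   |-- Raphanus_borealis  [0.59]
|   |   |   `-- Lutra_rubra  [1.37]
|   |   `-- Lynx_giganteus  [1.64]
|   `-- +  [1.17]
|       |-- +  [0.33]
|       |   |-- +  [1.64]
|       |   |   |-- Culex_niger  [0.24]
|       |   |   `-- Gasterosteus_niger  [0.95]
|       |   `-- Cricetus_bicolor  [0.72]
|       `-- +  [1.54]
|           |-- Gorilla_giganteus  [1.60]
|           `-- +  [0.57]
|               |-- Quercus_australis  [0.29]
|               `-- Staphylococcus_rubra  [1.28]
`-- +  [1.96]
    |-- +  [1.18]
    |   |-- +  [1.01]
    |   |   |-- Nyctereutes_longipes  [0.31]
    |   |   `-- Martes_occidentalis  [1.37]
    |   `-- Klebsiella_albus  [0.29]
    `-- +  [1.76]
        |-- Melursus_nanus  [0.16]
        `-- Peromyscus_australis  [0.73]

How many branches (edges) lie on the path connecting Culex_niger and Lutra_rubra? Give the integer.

The MRCA of Culex_niger and Lutra_rubra is the node subtending (((Raphanus_borealis,Lutra_rubra),Lynx_giganteus),(((Culex_niger,Gasterosteus_niger),Cricetus_bicolor),(Gorilla_giganteus,(Quercus_australis,Staphylococcus_rubra)))).
From Culex_niger up to that node: 4 branches. From Lutra_rubra up to the same node: 3 branches. Total: 4 + 3 = 7.

7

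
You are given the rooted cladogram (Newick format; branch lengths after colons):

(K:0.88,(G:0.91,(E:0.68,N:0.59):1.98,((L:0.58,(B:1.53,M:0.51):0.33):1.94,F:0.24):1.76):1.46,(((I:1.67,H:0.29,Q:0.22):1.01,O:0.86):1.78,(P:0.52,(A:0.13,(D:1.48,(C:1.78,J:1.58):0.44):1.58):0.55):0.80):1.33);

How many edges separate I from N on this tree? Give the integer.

7

The MRCA of I and N is the root of the tree.
From I up to that node: 4 branches. From N up to the same node: 3 branches. Total: 4 + 3 = 7.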